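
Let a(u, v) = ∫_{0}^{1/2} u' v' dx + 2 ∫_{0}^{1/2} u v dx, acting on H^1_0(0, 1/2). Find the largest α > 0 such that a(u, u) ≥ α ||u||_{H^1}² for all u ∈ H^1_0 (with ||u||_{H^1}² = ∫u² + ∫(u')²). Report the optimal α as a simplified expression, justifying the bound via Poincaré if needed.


α = 1

Coercivity of a(·,·) on H^1_0(0, 1/2) means a(u, u) ≥ α ||u||_{H^1}² for every u ∈ H^1_0.
The interval has length L = 1/2, and Poincaré/coercivity depend only on L. Here a(u, u) = ∫(u')² + (2)·∫u².
Here c = 2 ≥ 1, so a(u,u) = ∫(u')² + c∫u² ≥ ∫(u')² + ∫u² = ||u||_{H^1}², i.e. α = 1 works. No larger α is possible: a(u,u) ≥ α||u||_{H^1}² means (1−α)∫(u')² ≥ (α−c)∫u², and for the modes u_n = sin(nπ(x−x₀)/L) (x₀ the left endpoint) one has ∫u_n²/∫(u_n')² = (L/(nπ))² → 0, so a(u_n,u_n)/||u_n||_{H^1}² → 1. Hence the optimal constant is α = 1.
Therefore α = 1.


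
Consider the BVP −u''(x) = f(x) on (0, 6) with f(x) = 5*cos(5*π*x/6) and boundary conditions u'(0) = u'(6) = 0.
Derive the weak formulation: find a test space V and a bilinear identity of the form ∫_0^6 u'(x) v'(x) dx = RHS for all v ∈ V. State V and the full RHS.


V = H^1(0, 6) (no boundary constraint on v; u is determined up to an additive constant); weak form: ∫_0^6 u'v' dx = ∫_0^6 (5*cos(5*π*x/6)) v dx for all v ∈ V.

Multiply both sides by a test function v and integrate from 0 to 6:
  ∫_0^6 −u''(x) v(x) dx = ∫_0^6 f(x) v(x) dx.
Integrate the LHS by parts once:
  ∫_0^6 −u'' v dx = −[u'(x) v(x)]_0^6 + ∫_0^6 u'(x) v'(x) dx.
Thus ∫_0^6 u'(x) v'(x) dx = ∫_0^6 f(x) v(x) dx + [u'(x) v(x)]_0^6.
Choose V so that boundary terms are either known or forced to vanish.
u has homogeneous Neumann: u'(0) = u'(6) = 0. So [u' v]_0^6 = 0·v(6) − 0·v(0) = 0 for any v; take V = H^1(0, 6).
Weak formulation: find u (satisfying any essential BC) such that ∫_0^6 u'(x) v'(x) dx = ∫_0^6 f v dx for all v ∈ V (homogeneous Neumann, so boundary terms vanish).
Substituting f(x) = 5*cos(5*π*x/6), the right-hand side is ∫_0^6 (5*cos(5*π*x/6)) v dx.
Compatibility check (pure Neumann): taking v ≡ 1 ∈ V gives 0 = ∫_0^6 f dx + (0) − (0), i.e. ∫_0^6 f dx must equal u'(0) − u'(6) = 0. Indeed ∫_0^6 (5*cos(5*π*x/6)) dx = 0, so the data are compatible. The solution is then unique only up to an additive constant (fix it e.g. by requiring ∫_0^6 u dx = 0).


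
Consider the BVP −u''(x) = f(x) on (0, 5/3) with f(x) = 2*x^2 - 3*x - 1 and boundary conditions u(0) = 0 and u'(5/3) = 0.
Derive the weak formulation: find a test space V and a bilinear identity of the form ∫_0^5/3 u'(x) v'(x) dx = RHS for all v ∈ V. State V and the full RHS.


V = {v ∈ H^1(0, 5/3) : v(0) = 0} (test functions vanish at x = 0 where u is specified); weak form: ∫_0^5/3 u'v' dx = ∫_0^5/3 (2*x^2 - 3*x - 1) v dx for all v ∈ V.

Multiply both sides by a test function v and integrate from 0 to 5/3:
  ∫_0^5/3 −u''(x) v(x) dx = ∫_0^5/3 f(x) v(x) dx.
Integrate the LHS by parts once:
  ∫_0^5/3 −u'' v dx = −[u'(x) v(x)]_0^5/3 + ∫_0^5/3 u'(x) v'(x) dx.
Thus ∫_0^5/3 u'(x) v'(x) dx = ∫_0^5/3 f(x) v(x) dx + [u'(x) v(x)]_0^5/3.
Choose V so that boundary terms are either known or forced to vanish.
Mixed BC: u(0) = 0 (Dirichlet) and u'(5/3) = 0 (Neumann). Define V = {v ∈ H^1(0, 5/3) : v(0) = 0}. Then [u' v]_0^5/3 = u'(5/3)·v(5/3) − u'(0)·0 = 0.
Weak formulation: find u (satisfying any essential BC) such that ∫_0^5/3 u'(x) v'(x) dx = ∫_0^5/3 f v dx for all v ∈ V (Dirichlet at 0 absorbed into V; the Neumann datum at x = 5/3 is zero, so no boundary term remains).
Substituting f(x) = 2*x^2 - 3*x - 1, the right-hand side is ∫_0^5/3 (2*x^2 - 3*x - 1) v dx.


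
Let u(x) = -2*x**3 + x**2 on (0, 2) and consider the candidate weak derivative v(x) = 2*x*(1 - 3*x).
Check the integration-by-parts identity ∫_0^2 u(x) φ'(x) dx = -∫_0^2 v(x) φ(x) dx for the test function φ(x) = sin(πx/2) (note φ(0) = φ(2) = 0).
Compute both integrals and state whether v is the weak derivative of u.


LHS = -192/π^3 + 40/π, RHS = -192/π^3 + 40/π. Yes, v = u' weakly.

u(x) = -2*x**3 + x**2, classical derivative u'(x) = -6*x**2 + 2*x.
φ(x) = sin(πx/2), so φ'(x) = π*cos(π*x/2)/2.
Note φ(0) = φ(2) = 0, so the boundary term u·φ vanishes.
LHS = ∫_0^2 u(x) φ'(x) dx = ∫_0^2 (-π*x^3*cos(π*x/2) + π*x^2*cos(π*x/2)/2) dx. Term by term:
  ∫_0^2 π*x^2*cos(π*x/2)/2 dx = -8/π;  ∫_0^2 -π*x^3*cos(π*x/2) dx = -192/π^3 + 48/π.
Sum: -8/π + -192/π^3 + 48/π = -192/π^3 + 40/π.
So LHS = -192/π^3 + 40/π.
∫_0^2 v(x) φ(x) dx = ∫_0^2 (-6*x^2*sin(π*x/2) + 2*x*sin(π*x/2)) dx. Term by term:
  ∫_0^2 -6*x^2*sin(π*x/2) dx = -48/π + 192/π^3;  ∫_0^2 2*x*sin(π*x/2) dx = 8/π.
Sum: -48/π + 192/π^3 + 8/π = -40/π + 192/π^3.
So RHS = -∫_0^2 v(x) φ(x) dx = -192/π^3 + 40/π.
LHS = RHS, so the identity holds for this test φ.
Moreover u is smooth here and v(x) = u'(x) = -6*x**2 + 2*x pointwise, so the identity holds for every test function. Hence v is the weak derivative of u.


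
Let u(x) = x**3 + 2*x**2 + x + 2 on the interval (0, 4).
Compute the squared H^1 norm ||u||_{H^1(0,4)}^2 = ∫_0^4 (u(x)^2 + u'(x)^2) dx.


||u||_{H^1}^2 = 76780/7

The H^1 norm (squared) on an interval (0, L) is
  ||u||_{H^1}^2 = ∫_0^L u(x)^2 dx + ∫_0^L u'(x)^2 dx.
Compute u'(x) = 3*x**2 + 4*x + 1.
Then u(x)^2 = x**6 + 4*x**5 + 6*x**4 + 8*x**3 + 9*x**2 + 4*x + 4 and u'(x)^2 = 9*x**4 + 24*x**3 + 22*x**2 + 8*x + 1.
Integrate each monomial from 0 to 4 using ∫_0^4 c·x^n dx = c·4^(n+1)/(n+1):
  ∫_0^4 u(x)^2 dx = ∫_0^4 (x^6 + 4*x^5 + 6*x^4 + 8*x^3 + 9*x^2 + 4*x + 4) dx. Term by term:
    ∫_0^4 x^6 dx = 16384/7;  ∫_0^4 4*x^5 dx = 8192/3;  ∫_0^4 6*x^4 dx = 6144/5;
    ∫_0^4 8*x^3 dx = 512;  ∫_0^4 9*x^2 dx = 192;  ∫_0^4 4*x dx = 32;
    ∫_0^4 4 dx = 16.
  Sum: 16384/7 + 8192/3 + 6144/5 + 512 + 192 + 32 + 16 = 740464/105.
  ∫_0^4 u'(x)^2 dx = ∫_0^4 (9*x^4 + 24*x^3 + 22*x^2 + 8*x + 1) dx. Term by term:
    ∫_0^4 9*x^4 dx = 9216/5;  ∫_0^4 24*x^3 dx = 1536;  ∫_0^4 22*x^2 dx = 1408/3;
    ∫_0^4 8*x dx = 64;  ∫_0^4 1 dx = 4.
  Sum: 9216/5 + 1536 + 1408/3 + 64 + 4 = 58748/15.
Adding: ||u||_{H^1}^2 = 740464/105 + 58748/15 = 76780/7.


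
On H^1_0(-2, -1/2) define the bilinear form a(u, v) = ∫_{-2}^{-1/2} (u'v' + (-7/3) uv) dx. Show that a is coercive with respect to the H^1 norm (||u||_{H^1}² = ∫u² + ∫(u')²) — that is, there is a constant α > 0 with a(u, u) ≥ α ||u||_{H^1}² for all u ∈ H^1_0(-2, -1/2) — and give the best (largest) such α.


α = (-21 + 4*π^2)/(9 + 4*π^2)

Coercivity of a(·,·) on H^1_0(-2, -1/2) means a(u, u) ≥ α ||u||_{H^1}² for every u ∈ H^1_0.
The interval has length L = 3/2, and Poincaré/coercivity depend only on L. Here a(u, u) = ∫(u')² + (-7/3)·∫u².
Here c = -7/3 < 0 with |c| < (π/L)² = 4*π^2/9, so coercivity still holds. The condition a(u,u) ≥ α||u||_{H^1}² reads (1−α)∫(u')² ≥ (α−c)∫u². Any admissible α is ≤ 1 (rapidly oscillating u have ∫u²/∫(u')² → 0), and α = 1 would force 0 ≥ (1−c)∫u², impossible since c < 1; so 1−α > 0. By the sharp Poincaré inequality on H^1_0 of an interval of length L, ∫(u')² ≥ (π/L)²∫u² with equality for the first sine mode sin(π(x−x₀)/L) (x₀ the left endpoint), so the inequality holds for all u iff (1−α)(π/L)² ≥ α − c, i.e. α ≤ ((π/L)² + c)/((π/L)² + 1) = (1 + c(L/π)²)/(1 + (L/π)²). (Direct route, valid since c ≤ 0: Poincaré gives c∫u² ≥ c(L/π)²∫(u')², so a(u,u) ≥ (1 + c(L/π)²)∫(u')², while ||u||_{H^1}² ≤ (1 + (L/π)²)∫(u')²; dividing yields the same α.) With (π/L)² = 4*π^2/9 and c = -7/3, the largest admissible constant is α = ((π/L)² + c)/((π/L)² + 1).
Simplifying, α = (-21 + 4*π^2)/(9 + 4*π^2).


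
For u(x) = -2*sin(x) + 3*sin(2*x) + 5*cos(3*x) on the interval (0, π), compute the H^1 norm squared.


||u||_{H^1(0,π)}^2 = -240 + 303*π/2

u'(x) = -15*sin(3*x) - 2*cos(x) + 6*cos(2*x).
Expand u² and (u')² and integrate term by term on (0, π), using: for integers n ≥ 1, ∫_0^π sin²(nx) dx = ∫_0^π cos²(nx) dx = π/2; for n ≠ n', ∫_0^π sin(nx)sin(n'x) dx = ∫_0^π cos(nx)cos(n'x) dx = 0; and by product-to-sum, ∫_0^π sin(nx)cos(n'x) dx = ½∫_0^π [sin((n+n')x) + sin((n−n')x)] dx, which is 0 when n+n' is even and 2n/(n²−n'²) when n+n' is odd (it need not vanish on (0, π)).
  u² squared terms: (-2)²·∫sin(x)² dx = 4·π/2 = 2*π;  (3)²·∫sin(2x)² dx = 9·π/2 = 9*π/2;  (5)²·∫cos(3x)² dx = 25·π/2 = 25*π/2.
  u² cross terms: 2·(-2)·(3)·∫sin(x)·sin(2x) dx = -12·(0) = 0;  2·(-2)·(5)·∫sin(x)·cos(3x) dx = -20·(0) = 0;  2·(3)·(5)·∫sin(2x)·cos(3x) dx = 30·(-4/5) = -24.
  So ∫_0^π u² dx = 2*π + 9*π/2 + 25*π/2 + 0 + 0 − 24 = -24 + 19*π.
  (u')² squared terms: (-15)²·∫sin(3x)² dx = 225·π/2 = 225*π/2;  (-2)²·∫cos(x)² dx = 4·π/2 = 2*π;  (6)²·∫cos(2x)² dx = 36·π/2 = 18*π.
  (u')² cross terms: 2·(-15)·(-2)·∫sin(3x)·cos(x) dx = 60·(0) = 0;  2·(-15)·(6)·∫sin(3x)·cos(2x) dx = -180·(6/5) = -216;  2·(-2)·(6)·∫cos(x)·cos(2x) dx = -24·(0) = 0.
  So ∫_0^π (u')² dx = 225*π/2 + 2*π + 18*π + 0 − 216 + 0 = -216 + 265*π/2.
||u||_{H^1}^2 = (-24 + 19*π) + (-216 + 265*π/2) = -240 + 303*π/2.


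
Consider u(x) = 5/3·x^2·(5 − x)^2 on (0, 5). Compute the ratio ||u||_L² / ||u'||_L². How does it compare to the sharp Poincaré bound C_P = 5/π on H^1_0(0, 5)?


||u||_L² / ||u'||_L² = 5*sqrt(3)/6 < C_P = 5/π.

u(x) = 5/3·x^2·(5 − x)^2, so u'(x) = 10*x*(x - 5)*(2*x - 5)/3.
u(x) = 5/3·x^2·(5 − x)^2 vanishes at x = 0 and x = 5, so u ∈ H^1_0(0, 5). Differentiate via the product rule and integrate the resulting polynomials term by term.
  ∫_0^5 u² dx = ∫_0^5 (25*x^8/9 - 500*x^7/9 + 1250*x^6/3 - 12500*x^5/9 + 15625*x^4/9) dx. Term by term:
    ∫_0^5 25*x^8/9 dx = 48828125/81;  ∫_0^5 -500*x^7/9 dx = -48828125/18;  ∫_0^5 1250*x^6/3 dx = 97656250/21;
    ∫_0^5 -12500*x^5/9 dx = -97656250/27;  ∫_0^5 15625*x^4/9 dx = 9765625/9.
  Sum: 48828125/81 − 48828125/18 + 97656250/21 − 97656250/27 + 9765625/9 = 9765625/1134.
  ∫_0^5 (u')² dx = ∫_0^5 (400*x^6/9 - 2000*x^5/3 + 32500*x^4/9 - 25000*x^3/3 + 62500*x^2/9) dx. Term by term:
    ∫_0^5 400*x^6/9 dx = 31250000/63;  ∫_0^5 -2000*x^5/3 dx = -15625000/9;  ∫_0^5 32500*x^4/9 dx = 20312500/9;
    ∫_0^5 -25000*x^3/3 dx = -3906250/3;  ∫_0^5 62500*x^2/9 dx = 7812500/27.
  Sum: 31250000/63 − 15625000/9 + 20312500/9 − 3906250/3 + 7812500/27 = 781250/189.
∫_0^5 u² dx = 9765625/1134, so ||u||_L² = 3125*sqrt(14)/126.
∫_0^5 (u')² dx = 781250/189, so ||u'||_L² = 625*sqrt(42)/63.
Ratio ||u||_L² / ||u'||_L² = 5*sqrt(3)/6.
Sharp Poincaré constant on H^1_0(0, 5) is C_P = L/π = 5/π, achieved by sin(π/5·x).
A polynomial bump cannot attain the sharp Poincaré constant (only the first sine eigenfunction does), so the ratio is strictly less than C_P, consistent with ||u||_L² ≤ C_P ||u'||_L².


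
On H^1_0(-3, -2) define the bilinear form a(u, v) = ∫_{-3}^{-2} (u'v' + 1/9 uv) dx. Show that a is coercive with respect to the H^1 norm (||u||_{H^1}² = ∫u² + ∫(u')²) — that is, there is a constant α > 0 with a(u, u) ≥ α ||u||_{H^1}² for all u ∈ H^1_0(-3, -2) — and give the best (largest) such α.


α = (1/9 + π^2)/(1 + π^2)

Coercivity of a(·,·) on H^1_0(-3, -2) means a(u, u) ≥ α ||u||_{H^1}² for every u ∈ H^1_0.
The interval has length L = 1, and Poincaré/coercivity depend only on L. Here a(u, u) = ∫(u')² + (1/9)·∫u².
Here 0 < c = 1/9 < 1. The condition a(u,u) ≥ α||u||_{H^1}² reads (1−α)∫(u')² ≥ (α−c)∫u². Any admissible α is ≤ 1 (rapidly oscillating u have ∫u²/∫(u')² → 0), and α = 1 would force 0 ≥ (1−c)∫u², impossible since c < 1; so 1−α > 0. By the sharp Poincaré inequality on H^1_0 of an interval of length L, ∫(u')² ≥ (π/L)²∫u² with equality for the first sine mode sin(π(x−x₀)/L) (x₀ the left endpoint), so the inequality holds for all u iff (1−α)(π/L)² ≥ α − c, i.e. α ≤ ((π/L)² + c)/((π/L)² + 1) = (1 + c(L/π)²)/(1 + (L/π)²). With (π/L)² = π^2 and c = 1/9, the largest admissible constant is α = ((π/L)² + c)/((π/L)² + 1).
Simplifying, α = (1/9 + π^2)/(1 + π^2).


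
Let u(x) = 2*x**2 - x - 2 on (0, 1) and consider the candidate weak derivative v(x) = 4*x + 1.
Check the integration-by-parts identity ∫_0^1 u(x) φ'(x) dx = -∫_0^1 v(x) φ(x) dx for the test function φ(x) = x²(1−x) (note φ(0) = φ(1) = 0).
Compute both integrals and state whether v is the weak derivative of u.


LHS = -7/60, RHS = -17/60. No, v is not the weak derivative of u.

u(x) = 2*x**2 - x - 2, classical derivative u'(x) = 4*x - 1.
φ(x) = x²(1−x), so φ'(x) = x*(2 - 3*x).
Note φ(0) = φ(1) = 0, so the boundary term u·φ vanishes.
LHS = ∫_0^1 u(x) φ'(x) dx = ∫_0^1 (-6*x^4 + 7*x^3 + 4*x^2 - 4*x) dx. Term by term:
  ∫_0^1 -6*x^4 dx = -6/5;  ∫_0^1 7*x^3 dx = 7/4;  ∫_0^1 4*x^2 dx = 4/3;
  ∫_0^1 -4*x dx = -2.
Sum: -6/5 + 7/4 + 4/3 − 2 = -7/60.
So LHS = -7/60.
∫_0^1 v(x) φ(x) dx = ∫_0^1 (-4*x^4 + 3*x^3 + x^2) dx. Term by term:
  ∫_0^1 -4*x^4 dx = -4/5;  ∫_0^1 3*x^3 dx = 3/4;  ∫_0^1 x^2 dx = 1/3.
Sum: -4/5 + 3/4 + 1/3 = 17/60.
So RHS = -∫_0^1 v(x) φ(x) dx = -17/60.
LHS − RHS = 1/6 ≠ 0, so the identity fails.
(For a valid weak derivative the identity must hold for EVERY test function, in particular this one. The failure shows v is NOT the weak derivative of u.)
Correct weak derivative would be u'(x) = 4*x - 1.


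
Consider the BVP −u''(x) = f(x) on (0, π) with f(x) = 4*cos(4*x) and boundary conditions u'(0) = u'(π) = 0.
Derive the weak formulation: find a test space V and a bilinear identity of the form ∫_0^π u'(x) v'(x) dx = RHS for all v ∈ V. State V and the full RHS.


V = H^1(0, π) (no boundary constraint on v; u is determined up to an additive constant); weak form: ∫_0^π u'v' dx = ∫_0^π (4*cos(4*x)) v dx for all v ∈ V.

Multiply both sides by a test function v and integrate from 0 to π:
  ∫_0^π −u''(x) v(x) dx = ∫_0^π f(x) v(x) dx.
Integrate the LHS by parts once:
  ∫_0^π −u'' v dx = −[u'(x) v(x)]_0^π + ∫_0^π u'(x) v'(x) dx.
Thus ∫_0^π u'(x) v'(x) dx = ∫_0^π f(x) v(x) dx + [u'(x) v(x)]_0^π.
Choose V so that boundary terms are either known or forced to vanish.
u has homogeneous Neumann: u'(0) = u'(π) = 0. So [u' v]_0^π = 0·v(π) − 0·v(0) = 0 for any v; take V = H^1(0, π).
Weak formulation: find u (satisfying any essential BC) such that ∫_0^π u'(x) v'(x) dx = ∫_0^π f v dx for all v ∈ V (homogeneous Neumann, so boundary terms vanish).
Substituting f(x) = 4*cos(4*x), the right-hand side is ∫_0^π (4*cos(4*x)) v dx.
Compatibility check (pure Neumann): taking v ≡ 1 ∈ V gives 0 = ∫_0^π f dx + (0) − (0), i.e. ∫_0^π f dx must equal u'(0) − u'(π) = 0. Indeed ∫_0^π (4*cos(4*x)) dx = 0, so the data are compatible. The solution is then unique only up to an additive constant (fix it e.g. by requiring ∫_0^π u dx = 0).


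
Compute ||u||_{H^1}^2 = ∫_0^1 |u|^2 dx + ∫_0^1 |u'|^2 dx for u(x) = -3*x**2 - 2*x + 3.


||u||_{H^1}^2 = 467/15

The H^1 norm (squared) on an interval (0, L) is
  ||u||_{H^1}^2 = ∫_0^L u(x)^2 dx + ∫_0^L u'(x)^2 dx.
Compute u'(x) = -6*x - 2.
Then u(x)^2 = 9*x**4 + 12*x**3 - 14*x**2 - 12*x + 9 and u'(x)^2 = 36*x**2 + 24*x + 4.
Integrate each monomial from 0 to 1 using ∫_0^1 c·x^n dx = c·1^(n+1)/(n+1):
  ∫_0^1 u(x)^2 dx = ∫_0^1 (9*x^4 + 12*x^3 - 14*x^2 - 12*x + 9) dx. Term by term:
    ∫_0^1 9*x^4 dx = 9/5;  ∫_0^1 12*x^3 dx = 3;  ∫_0^1 -14*x^2 dx = -14/3;
    ∫_0^1 -12*x dx = -6;  ∫_0^1 9 dx = 9.
  Sum: 9/5 + 3 − 14/3 − 6 + 9 = 47/15.
  ∫_0^1 u'(x)^2 dx = ∫_0^1 (36*x^2 + 24*x + 4) dx. Term by term:
    ∫_0^1 36*x^2 dx = 12;  ∫_0^1 24*x dx = 12;  ∫_0^1 4 dx = 4.
  Sum: 12 + 12 + 4 = 28.
Adding: ||u||_{H^1}^2 = 47/15 + 28 = 467/15.


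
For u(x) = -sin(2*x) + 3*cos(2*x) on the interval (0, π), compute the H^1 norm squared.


||u||_{H^1(0,π)}^2 = 25*π

u'(x) = -6*sin(2*x) - 2*cos(2*x).
Expand u² and (u')² and integrate term by term on (0, π), using: for integers n ≥ 1, ∫_0^π sin²(nx) dx = ∫_0^π cos²(nx) dx = π/2; for n ≠ n', ∫_0^π sin(nx)sin(n'x) dx = ∫_0^π cos(nx)cos(n'x) dx = 0; and by product-to-sum, ∫_0^π sin(nx)cos(n'x) dx = ½∫_0^π [sin((n+n')x) + sin((n−n')x)] dx, which is 0 when n+n' is even and 2n/(n²−n'²) when n+n' is odd (it need not vanish on (0, π)).
  u² squared terms: (-1)²·∫sin(2x)² dx = 1·π/2 = π/2;  (3)²·∫cos(2x)² dx = 9·π/2 = 9*π/2.
  u² cross terms: 2·(-1)·(3)·∫sin(2x)·cos(2x) dx = -6·(0) = 0.
  So ∫_0^π u² dx = π/2 + 9*π/2 + 0 = 5*π.
  (u')² squared terms: (-6)²·∫sin(2x)² dx = 36·π/2 = 18*π;  (-2)²·∫cos(2x)² dx = 4·π/2 = 2*π.
  (u')² cross terms: 2·(-6)·(-2)·∫sin(2x)·cos(2x) dx = 24·(0) = 0.
  So ∫_0^π (u')² dx = 18*π + 2*π + 0 = 20*π.
||u||_{H^1}^2 = (5*π) + (20*π) = 25*π.


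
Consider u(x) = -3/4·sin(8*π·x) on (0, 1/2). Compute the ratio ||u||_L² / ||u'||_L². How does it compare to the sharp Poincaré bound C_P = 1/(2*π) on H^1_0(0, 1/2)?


||u||_L² / ||u'||_L² = 1/(8*π) < C_P = 1/(2*π).

u(x) = -3/4·sin(8*π·x), so u'(x) = -6*π*cos(8*π*x).
Writing u(x) = A·sin(kπx/L) with A = -3/4 and k = 4, use ∫_0^L sin²(kπx/L) dx = L/2 and ∫_0^L cos²(kπx/L) dx = L/2.
u² = 9/16·sin²(8*π·x) and (u')² = 36*π^2·cos²(8*π·x), and each of sin², cos² integrates to L/2 = 1/4 over (0, 1/2).
∫_0^1/2 u² dx = 9/64, so ||u||_L² = 3/8.
∫_0^1/2 (u')² dx = 9*π^2, so ||u'||_L² = 3*π.
Ratio ||u||_L² / ||u'||_L² = 1/(8*π).
Sharp Poincaré constant on H^1_0(0, 1/2) is C_P = L/π = 1/(2*π), achieved by sin(2*π·x).
This is the k = 4 harmonic; the ratio L/(kπ) is strictly less than C_P = L/π, consistent with the sharp inequality ||u||_L² ≤ C_P ||u'||_L².


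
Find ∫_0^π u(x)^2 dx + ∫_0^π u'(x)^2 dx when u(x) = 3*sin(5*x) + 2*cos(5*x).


||u||_{H^1(0,π)}^2 = 169*π

u'(x) = -10*sin(5*x) + 15*cos(5*x).
Expand u² and (u')² and integrate term by term on (0, π), using: for integers n ≥ 1, ∫_0^π sin²(nx) dx = ∫_0^π cos²(nx) dx = π/2; for n ≠ n', ∫_0^π sin(nx)sin(n'x) dx = ∫_0^π cos(nx)cos(n'x) dx = 0; and by product-to-sum, ∫_0^π sin(nx)cos(n'x) dx = ½∫_0^π [sin((n+n')x) + sin((n−n')x)] dx, which is 0 when n+n' is even and 2n/(n²−n'²) when n+n' is odd (it need not vanish on (0, π)).
  u² squared terms: (2)²·∫cos(5x)² dx = 4·π/2 = 2*π;  (3)²·∫sin(5x)² dx = 9·π/2 = 9*π/2.
  u² cross terms: 2·(2)·(3)·∫cos(5x)·sin(5x) dx = 12·(0) = 0.
  So ∫_0^π u² dx = 2*π + 9*π/2 + 0 = 13*π/2.
  (u')² squared terms: (-10)²·∫sin(5x)² dx = 100·π/2 = 50*π;  (15)²·∫cos(5x)² dx = 225·π/2 = 225*π/2.
  (u')² cross terms: 2·(-10)·(15)·∫sin(5x)·cos(5x) dx = -300·(0) = 0.
  So ∫_0^π (u')² dx = 50*π + 225*π/2 + 0 = 325*π/2.
||u||_{H^1}^2 = (13*π/2) + (325*π/2) = 169*π.


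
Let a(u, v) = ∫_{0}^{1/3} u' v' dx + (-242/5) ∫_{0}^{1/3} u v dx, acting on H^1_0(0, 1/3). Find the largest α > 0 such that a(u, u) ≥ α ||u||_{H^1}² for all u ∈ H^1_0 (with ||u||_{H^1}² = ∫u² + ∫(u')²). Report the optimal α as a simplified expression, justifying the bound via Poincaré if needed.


α = (-242 + 45*π^2)/(5*(1 + 9*π^2))

Coercivity of a(·,·) on H^1_0(0, 1/3) means a(u, u) ≥ α ||u||_{H^1}² for every u ∈ H^1_0.
The interval has length L = 1/3, and Poincaré/coercivity depend only on L. Here a(u, u) = ∫(u')² + (-242/5)·∫u².
Here c = -242/5 < 0 with |c| < (π/L)² = 9*π^2, so coercivity still holds. The condition a(u,u) ≥ α||u||_{H^1}² reads (1−α)∫(u')² ≥ (α−c)∫u². Any admissible α is ≤ 1 (rapidly oscillating u have ∫u²/∫(u')² → 0), and α = 1 would force 0 ≥ (1−c)∫u², impossible since c < 1; so 1−α > 0. By the sharp Poincaré inequality on H^1_0 of an interval of length L, ∫(u')² ≥ (π/L)²∫u² with equality for the first sine mode sin(π(x−x₀)/L) (x₀ the left endpoint), so the inequality holds for all u iff (1−α)(π/L)² ≥ α − c, i.e. α ≤ ((π/L)² + c)/((π/L)² + 1) = (1 + c(L/π)²)/(1 + (L/π)²). (Direct route, valid since c ≤ 0: Poincaré gives c∫u² ≥ c(L/π)²∫(u')², so a(u,u) ≥ (1 + c(L/π)²)∫(u')², while ||u||_{H^1}² ≤ (1 + (L/π)²)∫(u')²; dividing yields the same α.) With (π/L)² = 9*π^2 and c = -242/5, the largest admissible constant is α = ((π/L)² + c)/((π/L)² + 1).
Simplifying, α = (-242 + 45*π^2)/(5*(1 + 9*π^2)).


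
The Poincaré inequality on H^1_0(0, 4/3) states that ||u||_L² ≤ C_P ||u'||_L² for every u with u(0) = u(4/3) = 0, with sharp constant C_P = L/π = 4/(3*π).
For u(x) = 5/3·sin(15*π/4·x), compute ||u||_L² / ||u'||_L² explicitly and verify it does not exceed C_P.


||u||_L² / ||u'||_L² = 4/(15*π) < C_P = 4/(3*π).

u(x) = 5/3·sin(15*π/4·x), so u'(x) = 25*π*cos(15*π*x/4)/4.
Writing u(x) = A·sin(kπx/L) with A = 5/3 and k = 5, use ∫_0^L sin²(kπx/L) dx = L/2 and ∫_0^L cos²(kπx/L) dx = L/2.
u² = 25/9·sin²(15*π/4·x) and (u')² = 625*π^2/16·cos²(15*π/4·x), and each of sin², cos² integrates to L/2 = 2/3 over (0, 4/3).
∫_0^4/3 u² dx = 50/27, so ||u||_L² = 5*sqrt(6)/9.
∫_0^4/3 (u')² dx = 625*π^2/24, so ||u'||_L² = 25*sqrt(6)*π/12.
Ratio ||u||_L² / ||u'||_L² = 4/(15*π).
Sharp Poincaré constant on H^1_0(0, 4/3) is C_P = L/π = 4/(3*π), achieved by sin(3*π/4·x).
This is the k = 5 harmonic; the ratio L/(kπ) is strictly less than C_P = L/π, consistent with the sharp inequality ||u||_L² ≤ C_P ||u'||_L².


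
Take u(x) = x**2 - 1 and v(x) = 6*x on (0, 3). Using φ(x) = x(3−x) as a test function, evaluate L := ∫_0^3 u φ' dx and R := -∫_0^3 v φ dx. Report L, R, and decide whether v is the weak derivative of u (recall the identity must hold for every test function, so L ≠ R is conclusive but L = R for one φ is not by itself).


LHS = -27/2, RHS = -81/2. No, v is not the weak derivative of u.

u(x) = x**2 - 1, classical derivative u'(x) = 2*x.
φ(x) = x(3−x), so φ'(x) = 3 - 2*x.
Note φ(0) = φ(3) = 0, so the boundary term u·φ vanishes.
LHS = ∫_0^3 u(x) φ'(x) dx = ∫_0^3 (-2*x^3 + 3*x^2 + 2*x - 3) dx. Term by term:
  ∫_0^3 -2*x^3 dx = -81/2;  ∫_0^3 3*x^2 dx = 27;  ∫_0^3 2*x dx = 9;
  ∫_0^3 -3 dx = -9.
Sum: -81/2 + 27 + 9 − 9 = -27/2.
So LHS = -27/2.
∫_0^3 v(x) φ(x) dx = ∫_0^3 (-6*x^3 + 18*x^2) dx. Term by term:
  ∫_0^3 -6*x^3 dx = -243/2;  ∫_0^3 18*x^2 dx = 162.
Sum: -243/2 + 162 = 81/2.
So RHS = -∫_0^3 v(x) φ(x) dx = -81/2.
LHS − RHS = 27 ≠ 0, so the identity fails.
(For a valid weak derivative the identity must hold for EVERY test function, in particular this one. The failure shows v is NOT the weak derivative of u.)
Correct weak derivative would be u'(x) = 2*x.


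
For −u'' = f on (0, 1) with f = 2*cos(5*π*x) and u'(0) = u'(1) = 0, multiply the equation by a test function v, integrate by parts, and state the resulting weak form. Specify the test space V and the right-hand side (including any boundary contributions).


V = H^1(0, 1) (no boundary constraint on v; u is determined up to an additive constant); weak form: ∫_0^1 u'v' dx = ∫_0^1 (2*cos(5*π*x)) v dx for all v ∈ V.

Multiply both sides by a test function v and integrate from 0 to 1:
  ∫_0^1 −u''(x) v(x) dx = ∫_0^1 f(x) v(x) dx.
Integrate the LHS by parts once:
  ∫_0^1 −u'' v dx = −[u'(x) v(x)]_0^1 + ∫_0^1 u'(x) v'(x) dx.
Thus ∫_0^1 u'(x) v'(x) dx = ∫_0^1 f(x) v(x) dx + [u'(x) v(x)]_0^1.
Choose V so that boundary terms are either known or forced to vanish.
u has homogeneous Neumann: u'(0) = u'(1) = 0. So [u' v]_0^1 = 0·v(1) − 0·v(0) = 0 for any v; take V = H^1(0, 1).
Weak formulation: find u (satisfying any essential BC) such that ∫_0^1 u'(x) v'(x) dx = ∫_0^1 f v dx for all v ∈ V (homogeneous Neumann, so boundary terms vanish).
Substituting f(x) = 2*cos(5*π*x), the right-hand side is ∫_0^1 (2*cos(5*π*x)) v dx.
Compatibility check (pure Neumann): taking v ≡ 1 ∈ V gives 0 = ∫_0^1 f dx + (0) − (0), i.e. ∫_0^1 f dx must equal u'(0) − u'(1) = 0. Indeed ∫_0^1 (2*cos(5*π*x)) dx = 0, so the data are compatible. The solution is then unique only up to an additive constant (fix it e.g. by requiring ∫_0^1 u dx = 0).


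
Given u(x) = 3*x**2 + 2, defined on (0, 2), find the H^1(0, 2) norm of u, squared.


||u||_{H^1}^2 = 968/5

The H^1 norm (squared) on an interval (0, L) is
  ||u||_{H^1}^2 = ∫_0^L u(x)^2 dx + ∫_0^L u'(x)^2 dx.
Compute u'(x) = 6*x.
Then u(x)^2 = 9*x**4 + 12*x**2 + 4 and u'(x)^2 = 36*x**2.
Integrate each monomial from 0 to 2 using ∫_0^2 c·x^n dx = c·2^(n+1)/(n+1):
  ∫_0^2 u(x)^2 dx = ∫_0^2 (9*x^4 + 12*x^2 + 4) dx. Term by term:
    ∫_0^2 9*x^4 dx = 288/5;  ∫_0^2 12*x^2 dx = 32;  ∫_0^2 4 dx = 8.
  Sum: 288/5 + 32 + 8 = 488/5.
  ∫_0^2 u'(x)^2 dx = ∫_0^2 (36*x^2) dx. Term by term:
    ∫_0^2 36*x^2 dx = 96.
Adding: ||u||_{H^1}^2 = 488/5 + 96 = 968/5.


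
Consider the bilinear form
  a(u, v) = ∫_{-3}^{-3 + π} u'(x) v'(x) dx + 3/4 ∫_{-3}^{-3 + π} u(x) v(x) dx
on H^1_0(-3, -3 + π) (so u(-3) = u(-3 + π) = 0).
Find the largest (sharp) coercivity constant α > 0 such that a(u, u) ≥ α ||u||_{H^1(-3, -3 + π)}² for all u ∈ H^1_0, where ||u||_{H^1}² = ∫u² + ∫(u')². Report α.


α = 7/8

Coercivity of a(·,·) on H^1_0(-3, -3 + π) means a(u, u) ≥ α ||u||_{H^1}² for every u ∈ H^1_0.
The interval has length L = π, and Poincaré/coercivity depend only on L. Here a(u, u) = ∫(u')² + (3/4)·∫u².
Here 0 < c = 3/4 < 1. The condition a(u,u) ≥ α||u||_{H^1}² reads (1−α)∫(u')² ≥ (α−c)∫u². Any admissible α is ≤ 1 (rapidly oscillating u have ∫u²/∫(u')² → 0), and α = 1 would force 0 ≥ (1−c)∫u², impossible since c < 1; so 1−α > 0. By the sharp Poincaré inequality on H^1_0 of an interval of length L, ∫(u')² ≥ (π/L)²∫u² with equality for the first sine mode sin(π(x−x₀)/L) (x₀ the left endpoint), so the inequality holds for all u iff (1−α)(π/L)² ≥ α − c, i.e. α ≤ ((π/L)² + c)/((π/L)² + 1) = (1 + c(L/π)²)/(1 + (L/π)²). With (π/L)² = 1 and c = 3/4, the largest admissible constant is α = ((π/L)² + c)/((π/L)² + 1).
Simplifying, α = 7/8.


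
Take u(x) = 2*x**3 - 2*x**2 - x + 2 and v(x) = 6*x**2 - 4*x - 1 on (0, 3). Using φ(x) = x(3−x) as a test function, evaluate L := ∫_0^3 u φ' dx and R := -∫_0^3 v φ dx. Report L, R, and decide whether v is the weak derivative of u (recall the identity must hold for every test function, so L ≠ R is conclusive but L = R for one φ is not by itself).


LHS = -207/5, RHS = -207/5. Yes, v = u' weakly.

u(x) = 2*x**3 - 2*x**2 - x + 2, classical derivative u'(x) = 6*x**2 - 4*x - 1.
φ(x) = x(3−x), so φ'(x) = 3 - 2*x.
Note φ(0) = φ(3) = 0, so the boundary term u·φ vanishes.
LHS = ∫_0^3 u(x) φ'(x) dx = ∫_0^3 (-4*x^4 + 10*x^3 - 4*x^2 - 7*x + 6) dx. Term by term:
  ∫_0^3 -4*x^4 dx = -972/5;  ∫_0^3 10*x^3 dx = 405/2;  ∫_0^3 -4*x^2 dx = -36;
  ∫_0^3 -7*x dx = -63/2;  ∫_0^3 6 dx = 18.
Sum: -972/5 + 405/2 − 36 − 63/2 + 18 = -207/5.
So LHS = -207/5.
∫_0^3 v(x) φ(x) dx = ∫_0^3 (-6*x^4 + 22*x^3 - 11*x^2 - 3*x) dx. Term by term:
  ∫_0^3 -6*x^4 dx = -1458/5;  ∫_0^3 22*x^3 dx = 891/2;  ∫_0^3 -11*x^2 dx = -99;
  ∫_0^3 -3*x dx = -27/2.
Sum: -1458/5 + 891/2 − 99 − 27/2 = 207/5.
So RHS = -∫_0^3 v(x) φ(x) dx = -207/5.
LHS = RHS, so the identity holds for this test φ.
Moreover u is smooth here and v(x) = u'(x) = 6*x**2 - 4*x - 1 pointwise, so the identity holds for every test function. Hence v is the weak derivative of u.


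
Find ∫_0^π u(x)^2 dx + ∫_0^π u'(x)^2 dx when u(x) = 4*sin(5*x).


||u||_{H^1(0,π)}^2 = 208*π

u'(x) = 20*cos(5*x).
Expand u² and (u')² and integrate term by term on (0, π), using: for integers n ≥ 1, ∫_0^π sin²(nx) dx = ∫_0^π cos²(nx) dx = π/2; for n ≠ n', ∫_0^π sin(nx)sin(n'x) dx = ∫_0^π cos(nx)cos(n'x) dx = 0; and by product-to-sum, ∫_0^π sin(nx)cos(n'x) dx = ½∫_0^π [sin((n+n')x) + sin((n−n')x)] dx, which is 0 when n+n' is even and 2n/(n²−n'²) when n+n' is odd (it need not vanish on (0, π)).
  u² squared terms: (4)²·∫sin(5x)² dx = 16·π/2 = 8*π.
  So ∫_0^π u² dx = 8*π.
  (u')² squared terms: (20)²·∫cos(5x)² dx = 400·π/2 = 200*π.
  So ∫_0^π (u')² dx = 200*π.
||u||_{H^1}^2 = (8*π) + (200*π) = 208*π.


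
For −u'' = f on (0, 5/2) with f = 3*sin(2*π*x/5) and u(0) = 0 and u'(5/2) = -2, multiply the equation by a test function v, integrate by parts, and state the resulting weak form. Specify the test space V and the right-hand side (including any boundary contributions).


V = {v ∈ H^1(0, 5/2) : v(0) = 0} (test functions vanish at x = 0 where u is specified); weak form: ∫_0^5/2 u'v' dx = ∫_0^5/2 (3*sin(2*π*x/5)) v dx − 2·v(5/2) for all v ∈ V.

Multiply both sides by a test function v and integrate from 0 to 5/2:
  ∫_0^5/2 −u''(x) v(x) dx = ∫_0^5/2 f(x) v(x) dx.
Integrate the LHS by parts once:
  ∫_0^5/2 −u'' v dx = −[u'(x) v(x)]_0^5/2 + ∫_0^5/2 u'(x) v'(x) dx.
Thus ∫_0^5/2 u'(x) v'(x) dx = ∫_0^5/2 f(x) v(x) dx + [u'(x) v(x)]_0^5/2.
Choose V so that boundary terms are either known or forced to vanish.
Mixed BC: u(0) = 0 (Dirichlet) and u'(5/2) = -2 (Neumann). Define V = {v ∈ H^1(0, 5/2) : v(0) = 0}. Then [u' v]_0^5/2 = u'(5/2)·v(5/2) − u'(0)·0 = − 2·v(5/2).
Weak formulation: find u (satisfying any essential BC) such that ∫_0^5/2 u'(x) v'(x) dx = ∫_0^5/2 f v dx − 2·v(5/2) for all v ∈ V (Dirichlet at 0 absorbed into V; Neumann datum at x = 5/2 contributes the boundary term).
Substituting f(x) = 3*sin(2*π*x/5), the right-hand side is ∫_0^5/2 (3*sin(2*π*x/5)) v dx − 2·v(5/2).


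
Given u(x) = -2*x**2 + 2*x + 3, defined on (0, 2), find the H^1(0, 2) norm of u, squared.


||u||_{H^1}^2 = 494/15

The H^1 norm (squared) on an interval (0, L) is
  ||u||_{H^1}^2 = ∫_0^L u(x)^2 dx + ∫_0^L u'(x)^2 dx.
Compute u'(x) = 2 - 4*x.
Then u(x)^2 = 4*x**4 - 8*x**3 - 8*x**2 + 12*x + 9 and u'(x)^2 = 16*x**2 - 16*x + 4.
Integrate each monomial from 0 to 2 using ∫_0^2 c·x^n dx = c·2^(n+1)/(n+1):
  ∫_0^2 u(x)^2 dx = ∫_0^2 (4*x^4 - 8*x^3 - 8*x^2 + 12*x + 9) dx. Term by term:
    ∫_0^2 4*x^4 dx = 128/5;  ∫_0^2 -8*x^3 dx = -32;  ∫_0^2 -8*x^2 dx = -64/3;
    ∫_0^2 12*x dx = 24;  ∫_0^2 9 dx = 18.
  Sum: 128/5 − 32 − 64/3 + 24 + 18 = 214/15.
  ∫_0^2 u'(x)^2 dx = ∫_0^2 (16*x^2 - 16*x + 4) dx. Term by term:
    ∫_0^2 16*x^2 dx = 128/3;  ∫_0^2 -16*x dx = -32;  ∫_0^2 4 dx = 8.
  Sum: 128/3 − 32 + 8 = 56/3.
Adding: ||u||_{H^1}^2 = 214/15 + 56/3 = 494/15.


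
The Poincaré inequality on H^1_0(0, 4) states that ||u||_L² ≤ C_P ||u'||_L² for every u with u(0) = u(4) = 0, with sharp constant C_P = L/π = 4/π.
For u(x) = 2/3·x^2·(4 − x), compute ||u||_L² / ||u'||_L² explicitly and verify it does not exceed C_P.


||u||_L² / ||u'||_L² = 2*sqrt(14)/7 < C_P = 4/π.

u(x) = 2/3·x^2·(4 − x), so u'(x) = 2*x*(8 - 3*x)/3.
u(x) = 2/3·x^2·(4 − x) vanishes at x = 0 and x = 4, so u ∈ H^1_0(0, 4). Differentiate via the product rule and integrate the resulting polynomials term by term.
  ∫_0^4 u² dx = ∫_0^4 (4*x^6/9 - 32*x^5/9 + 64*x^4/9) dx. Term by term:
    ∫_0^4 4*x^6/9 dx = 65536/63;  ∫_0^4 -32*x^5/9 dx = -65536/27;  ∫_0^4 64*x^4/9 dx = 65536/45.
  Sum: 65536/63 − 65536/27 + 65536/45 = 65536/945.
  ∫_0^4 (u')² dx = ∫_0^4 (4*x^4 - 64*x^3/3 + 256*x^2/9) dx. Term by term:
    ∫_0^4 4*x^4 dx = 4096/5;  ∫_0^4 -64*x^3/3 dx = -4096/3;  ∫_0^4 256*x^2/9 dx = 16384/27.
  Sum: 4096/5 − 4096/3 + 16384/27 = 8192/135.
∫_0^4 u² dx = 65536/945, so ||u||_L² = 256*sqrt(105)/315.
∫_0^4 (u')² dx = 8192/135, so ||u'||_L² = 64*sqrt(30)/45.
Ratio ||u||_L² / ||u'||_L² = 2*sqrt(14)/7.
Sharp Poincaré constant on H^1_0(0, 4) is C_P = L/π = 4/π, achieved by sin(π/4·x).
A polynomial bump cannot attain the sharp Poincaré constant (only the first sine eigenfunction does), so the ratio is strictly less than C_P, consistent with ||u||_L² ≤ C_P ||u'||_L².


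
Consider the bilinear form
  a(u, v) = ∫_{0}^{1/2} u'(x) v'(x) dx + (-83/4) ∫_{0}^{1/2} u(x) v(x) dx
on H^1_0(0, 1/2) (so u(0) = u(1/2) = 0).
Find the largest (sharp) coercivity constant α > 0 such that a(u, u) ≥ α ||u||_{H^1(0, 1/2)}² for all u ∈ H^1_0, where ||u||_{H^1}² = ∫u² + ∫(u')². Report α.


α = (-83 + 16*π^2)/(4*(1 + 4*π^2))

Coercivity of a(·,·) on H^1_0(0, 1/2) means a(u, u) ≥ α ||u||_{H^1}² for every u ∈ H^1_0.
The interval has length L = 1/2, and Poincaré/coercivity depend only on L. Here a(u, u) = ∫(u')² + (-83/4)·∫u².
Here c = -83/4 < 0 with |c| < (π/L)² = 4*π^2, so coercivity still holds. The condition a(u,u) ≥ α||u||_{H^1}² reads (1−α)∫(u')² ≥ (α−c)∫u². Any admissible α is ≤ 1 (rapidly oscillating u have ∫u²/∫(u')² → 0), and α = 1 would force 0 ≥ (1−c)∫u², impossible since c < 1; so 1−α > 0. By the sharp Poincaré inequality on H^1_0 of an interval of length L, ∫(u')² ≥ (π/L)²∫u² with equality for the first sine mode sin(π(x−x₀)/L) (x₀ the left endpoint), so the inequality holds for all u iff (1−α)(π/L)² ≥ α − c, i.e. α ≤ ((π/L)² + c)/((π/L)² + 1) = (1 + c(L/π)²)/(1 + (L/π)²). (Direct route, valid since c ≤ 0: Poincaré gives c∫u² ≥ c(L/π)²∫(u')², so a(u,u) ≥ (1 + c(L/π)²)∫(u')², while ||u||_{H^1}² ≤ (1 + (L/π)²)∫(u')²; dividing yields the same α.) With (π/L)² = 4*π^2 and c = -83/4, the largest admissible constant is α = ((π/L)² + c)/((π/L)² + 1).
Simplifying, α = (-83 + 16*π^2)/(4*(1 + 4*π^2)).


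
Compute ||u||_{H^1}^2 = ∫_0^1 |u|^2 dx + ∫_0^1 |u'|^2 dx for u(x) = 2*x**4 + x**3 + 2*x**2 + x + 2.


||u||_{H^1}^2 = 45007/630

The H^1 norm (squared) on an interval (0, L) is
  ||u||_{H^1}^2 = ∫_0^L u(x)^2 dx + ∫_0^L u'(x)^2 dx.
Compute u'(x) = 8*x**3 + 3*x**2 + 4*x + 1.
Then u(x)^2 = 4*x**8 + 4*x**7 + 9*x**6 + 8*x**5 + 14*x**4 + 8*x**3 + 9*x**2 + 4*x + 4 and u'(x)^2 = 64*x**6 + 48*x**5 + 73*x**4 + 40*x**3 + 22*x**2 + 8*x + 1.
Integrate each monomial from 0 to 1 using ∫_0^1 c·x^n dx = c·1^(n+1)/(n+1):
  ∫_0^1 u(x)^2 dx = ∫_0^1 (4*x^8 + 4*x^7 + 9*x^6 + 8*x^5 + 14*x^4 + 8*x^3 + 9*x^2 + 4*x + 4) dx. Term by term:
    ∫_0^1 4*x^8 dx = 4/9;  ∫_0^1 4*x^7 dx = 1/2;  ∫_0^1 9*x^6 dx = 9/7;
    ∫_0^1 8*x^5 dx = 4/3;  ∫_0^1 14*x^4 dx = 14/5;  ∫_0^1 8*x^3 dx = 2;
    ∫_0^1 9*x^2 dx = 3;  ∫_0^1 4*x dx = 2;  ∫_0^1 4 dx = 4.
  Sum: 4/9 + 1/2 + 9/7 + 4/3 + 14/5 + 2 + 3 + 2 + 4 = 10939/630.
  ∫_0^1 u'(x)^2 dx = ∫_0^1 (64*x^6 + 48*x^5 + 73*x^4 + 40*x^3 + 22*x^2 + 8*x + 1) dx. Term by term:
    ∫_0^1 64*x^6 dx = 64/7;  ∫_0^1 48*x^5 dx = 8;  ∫_0^1 73*x^4 dx = 73/5;
    ∫_0^1 40*x^3 dx = 10;  ∫_0^1 22*x^2 dx = 22/3;  ∫_0^1 8*x dx = 4;
    ∫_0^1 1 dx = 1.
  Sum: 64/7 + 8 + 73/5 + 10 + 22/3 + 4 + 1 = 5678/105.
Adding: ||u||_{H^1}^2 = 10939/630 + 5678/105 = 45007/630.


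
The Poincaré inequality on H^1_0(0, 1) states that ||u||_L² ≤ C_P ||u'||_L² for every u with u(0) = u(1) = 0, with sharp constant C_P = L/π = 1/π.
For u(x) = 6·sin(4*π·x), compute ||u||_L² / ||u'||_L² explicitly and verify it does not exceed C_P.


||u||_L² / ||u'||_L² = 1/(4*π) < C_P = 1/π.

u(x) = 6·sin(4*π·x), so u'(x) = 24*π*cos(4*π*x).
Writing u(x) = A·sin(kπx/L) with A = 6 and k = 4, use ∫_0^L sin²(kπx/L) dx = L/2 and ∫_0^L cos²(kπx/L) dx = L/2.
u² = 36·sin²(4*π·x) and (u')² = 576*π^2·cos²(4*π·x), and each of sin², cos² integrates to L/2 = 1/2 over (0, 1).
∫_0^1 u² dx = 18, so ||u||_L² = 3*sqrt(2).
∫_0^1 (u')² dx = 288*π^2, so ||u'||_L² = 12*sqrt(2)*π.
Ratio ||u||_L² / ||u'||_L² = 1/(4*π).
Sharp Poincaré constant on H^1_0(0, 1) is C_P = L/π = 1/π, achieved by sin(π·x).
This is the k = 4 harmonic; the ratio L/(kπ) is strictly less than C_P = L/π, consistent with the sharp inequality ||u||_L² ≤ C_P ||u'||_L².


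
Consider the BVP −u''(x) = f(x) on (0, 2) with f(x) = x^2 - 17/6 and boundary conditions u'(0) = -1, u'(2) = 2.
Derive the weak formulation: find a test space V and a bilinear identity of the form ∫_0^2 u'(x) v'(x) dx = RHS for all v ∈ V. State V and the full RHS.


V = H^1(0, 2) (v unrestricted at boundary; u is determined up to an additive constant); weak form: ∫_0^2 u'v' dx = ∫_0^2 (x^2 - 17/6) v dx + 2·v(2) + v(0) for all v ∈ V.

Multiply both sides by a test function v and integrate from 0 to 2:
  ∫_0^2 −u''(x) v(x) dx = ∫_0^2 f(x) v(x) dx.
Integrate the LHS by parts once:
  ∫_0^2 −u'' v dx = −[u'(x) v(x)]_0^2 + ∫_0^2 u'(x) v'(x) dx.
Thus ∫_0^2 u'(x) v'(x) dx = ∫_0^2 f(x) v(x) dx + [u'(x) v(x)]_0^2.
Choose V so that boundary terms are either known or forced to vanish.
u has inhomogeneous Neumann u'(0) = -1, u'(2) = 2. [u' v]_0^2 = (2)·v(2) − (-1)·v(0) = 2·v(2) + v(0). Take V = H^1(0, 2); boundary term becomes part of RHS.
Weak formulation: find u (satisfying any essential BC) such that ∫_0^2 u'(x) v'(x) dx = ∫_0^2 f v dx + 2·v(2) + v(0) for all v ∈ V (Neumann data are natural BCs: they enter the RHS as boundary terms).
Substituting f(x) = x^2 - 17/6, the right-hand side is ∫_0^2 (x^2 - 17/6) v dx + 2·v(2) + v(0).
Compatibility check (pure Neumann): taking v ≡ 1 ∈ V gives 0 = ∫_0^2 f dx + (2) − (-1), i.e. ∫_0^2 f dx must equal u'(0) − u'(2) = -3. Indeed ∫_0^2 (x^2 - 17/6) dx = -3, so the data are compatible. The solution is then unique only up to an additive constant (fix it e.g. by requiring ∫_0^2 u dx = 0).


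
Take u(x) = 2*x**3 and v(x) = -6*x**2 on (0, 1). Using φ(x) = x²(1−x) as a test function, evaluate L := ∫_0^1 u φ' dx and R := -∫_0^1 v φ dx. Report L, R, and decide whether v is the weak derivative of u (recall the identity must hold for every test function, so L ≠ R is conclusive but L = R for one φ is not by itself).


LHS = -1/5, RHS = 1/5. No, v is not the weak derivative of u.

u(x) = 2*x**3, classical derivative u'(x) = 6*x**2.
φ(x) = x²(1−x), so φ'(x) = x*(2 - 3*x).
Note φ(0) = φ(1) = 0, so the boundary term u·φ vanishes.
LHS = ∫_0^1 u(x) φ'(x) dx = ∫_0^1 (-6*x^5 + 4*x^4) dx. Term by term:
  ∫_0^1 -6*x^5 dx = -1;  ∫_0^1 4*x^4 dx = 4/5.
Sum: -1 + 4/5 = -1/5.
So LHS = -1/5.
∫_0^1 v(x) φ(x) dx = ∫_0^1 (6*x^5 - 6*x^4) dx. Term by term:
  ∫_0^1 6*x^5 dx = 1;  ∫_0^1 -6*x^4 dx = -6/5.
Sum: 1 − 6/5 = -1/5.
So RHS = -∫_0^1 v(x) φ(x) dx = 1/5.
LHS − RHS = -2/5 ≠ 0, so the identity fails.
(For a valid weak derivative the identity must hold for EVERY test function, in particular this one. The failure shows v is NOT the weak derivative of u.)
Correct weak derivative would be u'(x) = 6*x**2.


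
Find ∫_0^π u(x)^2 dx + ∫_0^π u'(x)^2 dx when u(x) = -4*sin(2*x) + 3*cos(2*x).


||u||_{H^1(0,π)}^2 = 125*π/2

u'(x) = -6*sin(2*x) - 8*cos(2*x).
Expand u² and (u')² and integrate term by term on (0, π), using: for integers n ≥ 1, ∫_0^π sin²(nx) dx = ∫_0^π cos²(nx) dx = π/2; for n ≠ n', ∫_0^π sin(nx)sin(n'x) dx = ∫_0^π cos(nx)cos(n'x) dx = 0; and by product-to-sum, ∫_0^π sin(nx)cos(n'x) dx = ½∫_0^π [sin((n+n')x) + sin((n−n')x)] dx, which is 0 when n+n' is even and 2n/(n²−n'²) when n+n' is odd (it need not vanish on (0, π)).
  u² squared terms: (-4)²·∫sin(2x)² dx = 16·π/2 = 8*π;  (3)²·∫cos(2x)² dx = 9·π/2 = 9*π/2.
  u² cross terms: 2·(-4)·(3)·∫sin(2x)·cos(2x) dx = -24·(0) = 0.
  So ∫_0^π u² dx = 8*π + 9*π/2 + 0 = 25*π/2.
  (u')² squared terms: (-8)²·∫cos(2x)² dx = 64·π/2 = 32*π;  (-6)²·∫sin(2x)² dx = 36·π/2 = 18*π.
  (u')² cross terms: 2·(-8)·(-6)·∫cos(2x)·sin(2x) dx = 96·(0) = 0.
  So ∫_0^π (u')² dx = 32*π + 18*π + 0 = 50*π.
||u||_{H^1}^2 = (25*π/2) + (50*π) = 125*π/2.


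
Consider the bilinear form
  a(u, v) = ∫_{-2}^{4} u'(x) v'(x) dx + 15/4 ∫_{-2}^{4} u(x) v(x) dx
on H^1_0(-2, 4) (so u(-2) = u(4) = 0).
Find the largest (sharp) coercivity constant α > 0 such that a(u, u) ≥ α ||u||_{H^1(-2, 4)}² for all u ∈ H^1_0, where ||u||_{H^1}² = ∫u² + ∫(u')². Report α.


α = 1

Coercivity of a(·,·) on H^1_0(-2, 4) means a(u, u) ≥ α ||u||_{H^1}² for every u ∈ H^1_0.
The interval has length L = 6, and Poincaré/coercivity depend only on L. Here a(u, u) = ∫(u')² + (15/4)·∫u².
Here c = 15/4 ≥ 1, so a(u,u) = ∫(u')² + c∫u² ≥ ∫(u')² + ∫u² = ||u||_{H^1}², i.e. α = 1 works. No larger α is possible: a(u,u) ≥ α||u||_{H^1}² means (1−α)∫(u')² ≥ (α−c)∫u², and for the modes u_n = sin(nπ(x−x₀)/L) (x₀ the left endpoint) one has ∫u_n²/∫(u_n')² = (L/(nπ))² → 0, so a(u_n,u_n)/||u_n||_{H^1}² → 1. Hence the optimal constant is α = 1.
Therefore α = 1.
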